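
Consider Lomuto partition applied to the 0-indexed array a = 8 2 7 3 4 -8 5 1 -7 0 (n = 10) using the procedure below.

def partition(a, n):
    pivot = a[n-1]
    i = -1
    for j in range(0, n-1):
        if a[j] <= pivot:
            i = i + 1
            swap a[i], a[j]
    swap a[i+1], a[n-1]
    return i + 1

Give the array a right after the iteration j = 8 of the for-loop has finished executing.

pivot=0, i=-1
j=0: 8>0, skip
j=1: 2>0, skip
j=2: 7>0, skip
j=3: 3>0, skip
j=4: 4>0, skip
j=5: -8≤0, i=0, swap(0,5) ⇒ -8 2 7 3 4 8 5 1 -7 0
j=6: 5>0, skip
j=7: 1>0, skip
j=8: -7≤0, i=1, swap(1,8) ⇒ -8 -7 7 3 4 8 5 1 2 0
(after j=8) a = -8 -7 7 3 4 8 5 1 2 0

-8 -7 7 3 4 8 5 1 2 0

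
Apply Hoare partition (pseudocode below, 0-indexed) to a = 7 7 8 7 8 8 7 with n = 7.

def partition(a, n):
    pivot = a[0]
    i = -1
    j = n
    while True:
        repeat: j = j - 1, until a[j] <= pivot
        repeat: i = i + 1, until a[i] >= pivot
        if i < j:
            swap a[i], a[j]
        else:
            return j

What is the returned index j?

pivot = a[0] = 7; i = -1, j = 7
j→6 (a[6]=7≤7), i→0 (a[0]=7≥7); i<j, swap → 7 7 8 7 8 8 7
j→3 (a[3]=7≤7), i→1 (a[1]=7≥7); i<j, swap → 7 7 8 7 8 8 7
j→1, i→2; i≥j, return j=1. a = 7 7 8 7 8 8 7

1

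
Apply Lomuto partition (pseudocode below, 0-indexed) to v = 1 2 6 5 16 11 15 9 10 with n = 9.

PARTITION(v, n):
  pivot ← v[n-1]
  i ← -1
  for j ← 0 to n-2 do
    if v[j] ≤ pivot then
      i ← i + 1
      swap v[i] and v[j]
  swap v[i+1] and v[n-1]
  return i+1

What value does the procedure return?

pivot = v[8] = 10; i = -1
j=0: v[0]=1 ≤ 10 → i=0, swap v[0],v[0] (no change) → 1 2 6 5 16 11 15 9 10
j=1: v[1]=2 ≤ 10 → i=1, swap v[1],v[1] (no change) → 1 2 6 5 16 11 15 9 10
j=2: v[2]=6 ≤ 10 → i=2, swap v[2],v[2] (no change) → 1 2 6 5 16 11 15 9 10
j=3: v[3]=5 ≤ 10 → i=3, swap v[3],v[3] (no change) → 1 2 6 5 16 11 15 9 10
j=4: v[4]=16 > 10 → no swap
j=5: v[5]=11 > 10 → no swap
j=6: v[6]=15 > 10 → no swap
j=7: v[7]=9 ≤ 10 → i=4, swap v[4],v[7] → 1 2 6 5 9 11 15 16 10
final swap v[5],v[8] → 1 2 6 5 9 10 15 16 11; return 5

5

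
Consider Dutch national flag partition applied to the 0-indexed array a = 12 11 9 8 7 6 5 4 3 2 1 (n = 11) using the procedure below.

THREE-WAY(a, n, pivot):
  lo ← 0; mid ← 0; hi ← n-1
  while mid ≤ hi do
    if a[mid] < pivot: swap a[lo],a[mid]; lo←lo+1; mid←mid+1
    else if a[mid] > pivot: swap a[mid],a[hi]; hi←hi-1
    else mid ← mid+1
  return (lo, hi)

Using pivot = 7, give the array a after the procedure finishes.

1 2 3 4 6 5 7 8 9 11 12

pivot = 7; lo=0, mid=0, hi=10
a[mid]=12>7: swap a[0],a[10]; hi=9 → 1 11 9 8 7 6 5 4 3 2 12
a[mid]=1<7: swap a[0],a[0]; lo=1,mid=1 → 1 11 9 8 7 6 5 4 3 2 12
a[mid]=11>7: swap a[1],a[9]; hi=8 → 1 2 9 8 7 6 5 4 3 11 12
a[mid]=2<7: swap a[1],a[1]; lo=2,mid=2 → 1 2 9 8 7 6 5 4 3 11 12
a[mid]=9>7: swap a[2],a[8]; hi=7 → 1 2 3 8 7 6 5 4 9 11 12
a[mid]=3<7: swap a[2],a[2]; lo=3,mid=3 → 1 2 3 8 7 6 5 4 9 11 12
a[mid]=8>7: swap a[3],a[7]; hi=6 → 1 2 3 4 7 6 5 8 9 11 12
a[mid]=4<7: swap a[3],a[3]; lo=4,mid=4 → 1 2 3 4 7 6 5 8 9 11 12
a[mid]=7=7: mid=5
a[mid]=6<7: swap a[4],a[5]; lo=5,mid=6 → 1 2 3 4 6 7 5 8 9 11 12
a[mid]=5<7: swap a[5],a[6]; lo=6,mid=7 → 1 2 3 4 6 5 7 8 9 11 12
end: lo=6, hi=6; a = 1 2 3 4 6 5 7 8 9 11 12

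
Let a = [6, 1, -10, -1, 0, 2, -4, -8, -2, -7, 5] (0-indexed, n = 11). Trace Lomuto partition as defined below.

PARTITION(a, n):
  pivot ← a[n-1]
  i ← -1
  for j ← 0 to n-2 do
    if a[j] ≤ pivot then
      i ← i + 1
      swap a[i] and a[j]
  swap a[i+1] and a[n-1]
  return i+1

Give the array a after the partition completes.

pivot=5, i=-1
j=0: 6>5, skip
j=1: 1≤5, i=0, swap(0,1) ⇒ [1, 6, -10, -1, 0, 2, -4, -8, -2, -7, 5]
j=2: -10≤5, i=1, swap(1,2) ⇒ [1, -10, 6, -1, 0, 2, -4, -8, -2, -7, 5]
j=3: -1≤5, i=2, swap(2,3) ⇒ [1, -10, -1, 6, 0, 2, -4, -8, -2, -7, 5]
j=4: 0≤5, i=3, swap(3,4) ⇒ [1, -10, -1, 0, 6, 2, -4, -8, -2, -7, 5]
j=5: 2≤5, i=4, swap(4,5) ⇒ [1, -10, -1, 0, 2, 6, -4, -8, -2, -7, 5]
j=6: -4≤5, i=5, swap(5,6) ⇒ [1, -10, -1, 0, 2, -4, 6, -8, -2, -7, 5]
j=7: -8≤5, i=6, swap(6,7) ⇒ [1, -10, -1, 0, 2, -4, -8, 6, -2, -7, 5]
j=8: -2≤5, i=7, swap(7,8) ⇒ [1, -10, -1, 0, 2, -4, -8, -2, 6, -7, 5]
j=9: -7≤5, i=8, swap(8,9) ⇒ [1, -10, -1, 0, 2, -4, -8, -2, -7, 6, 5]
swap(9,10) ⇒ [1, -10, -1, 0, 2, -4, -8, -2, -7, 5, 6]; return 9

[1, -10, -1, 0, 2, -4, -8, -2, -7, 5, 6]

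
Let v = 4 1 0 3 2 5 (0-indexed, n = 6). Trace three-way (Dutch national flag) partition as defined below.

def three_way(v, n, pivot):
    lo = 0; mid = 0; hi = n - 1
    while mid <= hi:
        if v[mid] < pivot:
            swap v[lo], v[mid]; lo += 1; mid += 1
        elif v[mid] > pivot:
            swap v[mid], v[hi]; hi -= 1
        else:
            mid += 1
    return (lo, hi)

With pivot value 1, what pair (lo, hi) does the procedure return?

pivot = 1; lo=0, mid=0, hi=5
v[mid]=4>1: swap v[0],v[5]; hi=4 → 5 1 0 3 2 4
v[mid]=5>1: swap v[0],v[4]; hi=3 → 2 1 0 3 5 4
v[mid]=2>1: swap v[0],v[3]; hi=2 → 3 1 0 2 5 4
v[mid]=3>1: swap v[0],v[2]; hi=1 → 0 1 3 2 5 4
v[mid]=0<1: swap v[0],v[0]; lo=1,mid=1 → 0 1 3 2 5 4
v[mid]=1=1: mid=2
end: lo=1, hi=1; v = 0 1 3 2 5 4

(1, 1)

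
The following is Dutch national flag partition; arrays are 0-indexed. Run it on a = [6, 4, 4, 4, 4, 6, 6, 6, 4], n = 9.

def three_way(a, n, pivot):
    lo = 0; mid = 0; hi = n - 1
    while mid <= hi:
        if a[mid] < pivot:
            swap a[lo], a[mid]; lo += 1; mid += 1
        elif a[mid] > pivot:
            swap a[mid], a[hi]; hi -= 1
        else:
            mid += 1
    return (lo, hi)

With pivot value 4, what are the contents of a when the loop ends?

[4, 4, 4, 4, 4, 6, 6, 6, 6]

pivot = 4; lo=0, mid=0, hi=8
a[mid]=6>4: swap a[0],a[8]; hi=7 → [4, 4, 4, 4, 4, 6, 6, 6, 6]
a[mid]=4=4: mid=1
a[mid]=4=4: mid=2
a[mid]=4=4: mid=3
a[mid]=4=4: mid=4
a[mid]=4=4: mid=5
a[mid]=6>4: swap a[5],a[7]; hi=6 → [4, 4, 4, 4, 4, 6, 6, 6, 6]
a[mid]=6>4: swap a[5],a[6]; hi=5 → [4, 4, 4, 4, 4, 6, 6, 6, 6]
a[mid]=6>4: swap a[5],a[5]; hi=4 → [4, 4, 4, 4, 4, 6, 6, 6, 6]
end: lo=0, hi=4; a = [4, 4, 4, 4, 4, 6, 6, 6, 6]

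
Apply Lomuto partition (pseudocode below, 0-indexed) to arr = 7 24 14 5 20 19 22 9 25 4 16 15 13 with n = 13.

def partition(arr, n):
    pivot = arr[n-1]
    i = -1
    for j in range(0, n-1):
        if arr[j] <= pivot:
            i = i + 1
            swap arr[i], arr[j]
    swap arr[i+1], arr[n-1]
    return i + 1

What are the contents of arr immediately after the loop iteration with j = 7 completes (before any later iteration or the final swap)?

7 5 9 24 20 19 22 14 25 4 16 15 13

pivot=13, i=-1
j=0: 7≤13, i=0, swap(0,0) ⇒ 7 24 14 5 20 19 22 9 25 4 16 15 13
j=1: 24>13, skip
j=2: 14>13, skip
j=3: 5≤13, i=1, swap(1,3) ⇒ 7 5 14 24 20 19 22 9 25 4 16 15 13
j=4: 20>13, skip
j=5: 19>13, skip
j=6: 22>13, skip
j=7: 9≤13, i=2, swap(2,7) ⇒ 7 5 9 24 20 19 22 14 25 4 16 15 13
(after j=7) arr = 7 5 9 24 20 19 22 14 25 4 16 15 13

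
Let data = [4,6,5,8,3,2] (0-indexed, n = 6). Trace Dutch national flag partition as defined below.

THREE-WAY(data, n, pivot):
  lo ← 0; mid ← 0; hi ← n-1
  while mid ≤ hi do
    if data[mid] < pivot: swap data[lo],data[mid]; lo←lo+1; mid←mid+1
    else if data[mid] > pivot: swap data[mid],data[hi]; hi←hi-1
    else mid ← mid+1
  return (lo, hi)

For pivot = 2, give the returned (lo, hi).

lo=0 mid=0 hi=5
4>2: swap(0,5), hi=4 ⇒ [2,6,5,8,3,4]
2=2: mid=1
6>2: swap(1,4), hi=3 ⇒ [2,3,5,8,6,4]
3>2: swap(1,3), hi=2 ⇒ [2,8,5,3,6,4]
8>2: swap(1,2), hi=1 ⇒ [2,5,8,3,6,4]
5>2: swap(1,1), hi=0 ⇒ [2,5,8,3,6,4]
done. lo=0 hi=0; data=[2,5,8,3,6,4]

(0, 0)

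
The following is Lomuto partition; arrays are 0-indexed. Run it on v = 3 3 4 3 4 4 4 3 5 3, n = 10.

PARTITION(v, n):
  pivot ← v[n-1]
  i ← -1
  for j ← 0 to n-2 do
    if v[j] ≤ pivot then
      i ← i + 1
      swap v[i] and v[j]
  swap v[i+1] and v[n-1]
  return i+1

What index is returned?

4

pivot = v[9] = 3; i = -1
j=0: v[0]=3 ≤ 3 → i=0, swap v[0],v[0] (no change) → 3 3 4 3 4 4 4 3 5 3
j=1: v[1]=3 ≤ 3 → i=1, swap v[1],v[1] (no change) → 3 3 4 3 4 4 4 3 5 3
j=2: v[2]=4 > 3 → no swap
j=3: v[3]=3 ≤ 3 → i=2, swap v[2],v[3] → 3 3 3 4 4 4 4 3 5 3
j=4: v[4]=4 > 3 → no swap
j=5: v[5]=4 > 3 → no swap
j=6: v[6]=4 > 3 → no swap
j=7: v[7]=3 ≤ 3 → i=3, swap v[3],v[7] → 3 3 3 3 4 4 4 4 5 3
j=8: v[8]=5 > 3 → no swap
final swap v[4],v[9] → 3 3 3 3 3 4 4 4 5 4; return 4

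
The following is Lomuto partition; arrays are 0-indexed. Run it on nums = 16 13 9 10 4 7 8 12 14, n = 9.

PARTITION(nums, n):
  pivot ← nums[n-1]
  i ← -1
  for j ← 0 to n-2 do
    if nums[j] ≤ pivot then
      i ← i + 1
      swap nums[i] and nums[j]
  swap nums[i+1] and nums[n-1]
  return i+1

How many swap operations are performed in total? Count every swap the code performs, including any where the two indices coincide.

pivot = nums[8] = 14; i = -1
j=0: nums[0]=16 > 14 → no swap
j=1: nums[1]=13 ≤ 14 → i=0, swap nums[0],nums[1] → 13 16 9 10 4 7 8 12 14
j=2: nums[2]=9 ≤ 14 → i=1, swap nums[1],nums[2] → 13 9 16 10 4 7 8 12 14
j=3: nums[3]=10 ≤ 14 → i=2, swap nums[2],nums[3] → 13 9 10 16 4 7 8 12 14
j=4: nums[4]=4 ≤ 14 → i=3, swap nums[3],nums[4] → 13 9 10 4 16 7 8 12 14
j=5: nums[5]=7 ≤ 14 → i=4, swap nums[4],nums[5] → 13 9 10 4 7 16 8 12 14
j=6: nums[6]=8 ≤ 14 → i=5, swap nums[5],nums[6] → 13 9 10 4 7 8 16 12 14
j=7: nums[7]=12 ≤ 14 → i=6, swap nums[6],nums[7] → 13 9 10 4 7 8 12 16 14
final swap nums[7],nums[8] → 13 9 10 4 7 8 12 14 16; return 7

8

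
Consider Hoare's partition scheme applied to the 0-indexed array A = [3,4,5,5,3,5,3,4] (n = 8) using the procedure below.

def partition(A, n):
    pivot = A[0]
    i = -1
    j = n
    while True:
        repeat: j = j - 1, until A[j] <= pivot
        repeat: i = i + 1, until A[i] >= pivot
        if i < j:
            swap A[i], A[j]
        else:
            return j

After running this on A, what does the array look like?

pivot = A[0] = 3; i = -1, j = 8
j→6 (A[6]=3≤3), i→0 (A[0]=3≥3); i<j, swap → [3,4,5,5,3,5,3,4]
j→4 (A[4]=3≤3), i→1 (A[1]=4≥3); i<j, swap → [3,3,5,5,4,5,3,4]
j→1, i→2; i≥j, return j=1. A = [3,3,5,5,4,5,3,4]

[3,3,5,5,4,5,3,4]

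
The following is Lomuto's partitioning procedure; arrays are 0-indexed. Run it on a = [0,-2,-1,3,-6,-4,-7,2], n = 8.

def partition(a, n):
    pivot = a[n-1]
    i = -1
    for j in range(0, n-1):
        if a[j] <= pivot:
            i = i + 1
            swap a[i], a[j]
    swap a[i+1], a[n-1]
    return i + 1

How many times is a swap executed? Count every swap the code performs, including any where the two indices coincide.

7

pivot = a[7] = 2; i = -1
j=0: a[0]=0 ≤ 2 → i=0, swap a[0],a[0] (no change) → [0,-2,-1,3,-6,-4,-7,2]
j=1: a[1]=-2 ≤ 2 → i=1, swap a[1],a[1] (no change) → [0,-2,-1,3,-6,-4,-7,2]
j=2: a[2]=-1 ≤ 2 → i=2, swap a[2],a[2] (no change) → [0,-2,-1,3,-6,-4,-7,2]
j=3: a[3]=3 > 2 → no swap
j=4: a[4]=-6 ≤ 2 → i=3, swap a[3],a[4] → [0,-2,-1,-6,3,-4,-7,2]
j=5: a[5]=-4 ≤ 2 → i=4, swap a[4],a[5] → [0,-2,-1,-6,-4,3,-7,2]
j=6: a[6]=-7 ≤ 2 → i=5, swap a[5],a[6] → [0,-2,-1,-6,-4,-7,3,2]
final swap a[6],a[7] → [0,-2,-1,-6,-4,-7,2,3]; return 6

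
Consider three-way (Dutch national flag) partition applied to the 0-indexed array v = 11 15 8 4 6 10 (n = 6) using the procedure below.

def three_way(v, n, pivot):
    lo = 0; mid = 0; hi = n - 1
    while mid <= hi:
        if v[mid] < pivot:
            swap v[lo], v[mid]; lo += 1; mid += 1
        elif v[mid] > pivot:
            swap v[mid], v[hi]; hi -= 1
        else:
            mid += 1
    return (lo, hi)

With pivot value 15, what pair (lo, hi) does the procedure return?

(5, 5)

lo=0 mid=0 hi=5
11<15: swap(0,0), lo=1 mid=1 ⇒ 11 15 8 4 6 10
15=15: mid=2
8<15: swap(1,2), lo=2 mid=3 ⇒ 11 8 15 4 6 10
4<15: swap(2,3), lo=3 mid=4 ⇒ 11 8 4 15 6 10
6<15: swap(3,4), lo=4 mid=5 ⇒ 11 8 4 6 15 10
10<15: swap(4,5), lo=5 mid=6 ⇒ 11 8 4 6 10 15
done. lo=5 hi=5; v=11 8 4 6 10 15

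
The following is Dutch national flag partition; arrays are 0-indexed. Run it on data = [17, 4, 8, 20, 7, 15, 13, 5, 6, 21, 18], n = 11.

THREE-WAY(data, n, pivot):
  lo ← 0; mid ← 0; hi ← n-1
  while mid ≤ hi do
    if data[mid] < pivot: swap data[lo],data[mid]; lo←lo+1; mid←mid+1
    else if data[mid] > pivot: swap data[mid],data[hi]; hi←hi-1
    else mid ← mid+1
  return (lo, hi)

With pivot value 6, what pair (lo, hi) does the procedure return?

lo=0 mid=0 hi=10
17>6: swap(0,10), hi=9 ⇒ [18, 4, 8, 20, 7, 15, 13, 5, 6, 21, 17]
18>6: swap(0,9), hi=8 ⇒ [21, 4, 8, 20, 7, 15, 13, 5, 6, 18, 17]
21>6: swap(0,8), hi=7 ⇒ [6, 4, 8, 20, 7, 15, 13, 5, 21, 18, 17]
6=6: mid=1
4<6: swap(0,1), lo=1 mid=2 ⇒ [4, 6, 8, 20, 7, 15, 13, 5, 21, 18, 17]
8>6: swap(2,7), hi=6 ⇒ [4, 6, 5, 20, 7, 15, 13, 8, 21, 18, 17]
5<6: swap(1,2), lo=2 mid=3 ⇒ [4, 5, 6, 20, 7, 15, 13, 8, 21, 18, 17]
20>6: swap(3,6), hi=5 ⇒ [4, 5, 6, 13, 7, 15, 20, 8, 21, 18, 17]
13>6: swap(3,5), hi=4 ⇒ [4, 5, 6, 15, 7, 13, 20, 8, 21, 18, 17]
15>6: swap(3,4), hi=3 ⇒ [4, 5, 6, 7, 15, 13, 20, 8, 21, 18, 17]
7>6: swap(3,3), hi=2 ⇒ [4, 5, 6, 7, 15, 13, 20, 8, 21, 18, 17]
done. lo=2 hi=2; data=[4, 5, 6, 7, 15, 13, 20, 8, 21, 18, 17]

(2, 2)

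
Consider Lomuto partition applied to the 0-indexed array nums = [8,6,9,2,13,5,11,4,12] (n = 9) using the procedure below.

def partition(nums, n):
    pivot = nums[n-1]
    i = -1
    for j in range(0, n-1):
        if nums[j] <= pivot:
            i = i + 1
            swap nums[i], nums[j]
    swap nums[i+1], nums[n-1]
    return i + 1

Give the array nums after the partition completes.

pivot = nums[8] = 12; i = -1
j=0: nums[0]=8 ≤ 12 → i=0, swap nums[0],nums[0] (no change) → [8,6,9,2,13,5,11,4,12]
j=1: nums[1]=6 ≤ 12 → i=1, swap nums[1],nums[1] (no change) → [8,6,9,2,13,5,11,4,12]
j=2: nums[2]=9 ≤ 12 → i=2, swap nums[2],nums[2] (no change) → [8,6,9,2,13,5,11,4,12]
j=3: nums[3]=2 ≤ 12 → i=3, swap nums[3],nums[3] (no change) → [8,6,9,2,13,5,11,4,12]
j=4: nums[4]=13 > 12 → no swap
j=5: nums[5]=5 ≤ 12 → i=4, swap nums[4],nums[5] → [8,6,9,2,5,13,11,4,12]
j=6: nums[6]=11 ≤ 12 → i=5, swap nums[5],nums[6] → [8,6,9,2,5,11,13,4,12]
j=7: nums[7]=4 ≤ 12 → i=6, swap nums[6],nums[7] → [8,6,9,2,5,11,4,13,12]
final swap nums[7],nums[8] → [8,6,9,2,5,11,4,12,13]; return 7

[8,6,9,2,5,11,4,12,13]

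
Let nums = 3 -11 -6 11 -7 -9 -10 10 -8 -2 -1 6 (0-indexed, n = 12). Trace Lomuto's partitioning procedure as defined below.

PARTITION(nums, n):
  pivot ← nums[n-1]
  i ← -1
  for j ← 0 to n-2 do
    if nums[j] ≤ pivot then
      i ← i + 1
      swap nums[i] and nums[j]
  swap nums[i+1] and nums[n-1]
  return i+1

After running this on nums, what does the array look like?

3 -11 -6 -7 -9 -10 -8 -2 -1 6 11 10

pivot = nums[11] = 6; i = -1
j=0: nums[0]=3 ≤ 6 → i=0, swap nums[0],nums[0] (no change) → 3 -11 -6 11 -7 -9 -10 10 -8 -2 -1 6
j=1: nums[1]=-11 ≤ 6 → i=1, swap nums[1],nums[1] (no change) → 3 -11 -6 11 -7 -9 -10 10 -8 -2 -1 6
j=2: nums[2]=-6 ≤ 6 → i=2, swap nums[2],nums[2] (no change) → 3 -11 -6 11 -7 -9 -10 10 -8 -2 -1 6
j=3: nums[3]=11 > 6 → no swap
j=4: nums[4]=-7 ≤ 6 → i=3, swap nums[3],nums[4] → 3 -11 -6 -7 11 -9 -10 10 -8 -2 -1 6
j=5: nums[5]=-9 ≤ 6 → i=4, swap nums[4],nums[5] → 3 -11 -6 -7 -9 11 -10 10 -8 -2 -1 6
j=6: nums[6]=-10 ≤ 6 → i=5, swap nums[5],nums[6] → 3 -11 -6 -7 -9 -10 11 10 -8 -2 -1 6
j=7: nums[7]=10 > 6 → no swap
j=8: nums[8]=-8 ≤ 6 → i=6, swap nums[6],nums[8] → 3 -11 -6 -7 -9 -10 -8 10 11 -2 -1 6
j=9: nums[9]=-2 ≤ 6 → i=7, swap nums[7],nums[9] → 3 -11 -6 -7 -9 -10 -8 -2 11 10 -1 6
j=10: nums[10]=-1 ≤ 6 → i=8, swap nums[8],nums[10] → 3 -11 -6 -7 -9 -10 -8 -2 -1 10 11 6
final swap nums[9],nums[11] → 3 -11 -6 -7 -9 -10 -8 -2 -1 6 11 10; return 9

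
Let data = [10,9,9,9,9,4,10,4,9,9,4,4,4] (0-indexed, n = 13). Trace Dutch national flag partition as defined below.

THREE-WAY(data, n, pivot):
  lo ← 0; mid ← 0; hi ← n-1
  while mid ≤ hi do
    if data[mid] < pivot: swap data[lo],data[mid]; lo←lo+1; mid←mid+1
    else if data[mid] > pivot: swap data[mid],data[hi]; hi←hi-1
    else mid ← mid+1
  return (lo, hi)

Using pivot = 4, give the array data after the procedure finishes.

pivot = 4; lo=0, mid=0, hi=12
data[mid]=10>4: swap data[0],data[12]; hi=11 → [4,9,9,9,9,4,10,4,9,9,4,4,10]
data[mid]=4=4: mid=1
data[mid]=9>4: swap data[1],data[11]; hi=10 → [4,4,9,9,9,4,10,4,9,9,4,9,10]
data[mid]=4=4: mid=2
data[mid]=9>4: swap data[2],data[10]; hi=9 → [4,4,4,9,9,4,10,4,9,9,9,9,10]
data[mid]=4=4: mid=3
data[mid]=9>4: swap data[3],data[9]; hi=8 → [4,4,4,9,9,4,10,4,9,9,9,9,10]
data[mid]=9>4: swap data[3],data[8]; hi=7 → [4,4,4,9,9,4,10,4,9,9,9,9,10]
data[mid]=9>4: swap data[3],data[7]; hi=6 → [4,4,4,4,9,4,10,9,9,9,9,9,10]
data[mid]=4=4: mid=4
data[mid]=9>4: swap data[4],data[6]; hi=5 → [4,4,4,4,10,4,9,9,9,9,9,9,10]
data[mid]=10>4: swap data[4],data[5]; hi=4 → [4,4,4,4,4,10,9,9,9,9,9,9,10]
data[mid]=4=4: mid=5
end: lo=0, hi=4; data = [4,4,4,4,4,10,9,9,9,9,9,9,10]

[4,4,4,4,4,10,9,9,9,9,9,9,10]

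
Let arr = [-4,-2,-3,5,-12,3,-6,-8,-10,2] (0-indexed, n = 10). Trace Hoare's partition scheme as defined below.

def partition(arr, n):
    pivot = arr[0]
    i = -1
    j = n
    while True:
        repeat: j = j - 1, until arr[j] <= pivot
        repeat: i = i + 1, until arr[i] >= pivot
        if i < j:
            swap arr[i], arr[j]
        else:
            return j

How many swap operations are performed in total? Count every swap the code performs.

pivot = arr[0] = -4; i = -1, j = 10
j→8 (arr[8]=-10≤-4), i→0 (arr[0]=-4≥-4); i<j, swap → [-10,-2,-3,5,-12,3,-6,-8,-4,2]
j→7 (arr[7]=-8≤-4), i→1 (arr[1]=-2≥-4); i<j, swap → [-10,-8,-3,5,-12,3,-6,-2,-4,2]
j→6 (arr[6]=-6≤-4), i→2 (arr[2]=-3≥-4); i<j, swap → [-10,-8,-6,5,-12,3,-3,-2,-4,2]
j→4 (arr[4]=-12≤-4), i→3 (arr[3]=5≥-4); i<j, swap → [-10,-8,-6,-12,5,3,-3,-2,-4,2]
j→3, i→4; i≥j, return j=3. arr = [-10,-8,-6,-12,5,3,-3,-2,-4,2]

4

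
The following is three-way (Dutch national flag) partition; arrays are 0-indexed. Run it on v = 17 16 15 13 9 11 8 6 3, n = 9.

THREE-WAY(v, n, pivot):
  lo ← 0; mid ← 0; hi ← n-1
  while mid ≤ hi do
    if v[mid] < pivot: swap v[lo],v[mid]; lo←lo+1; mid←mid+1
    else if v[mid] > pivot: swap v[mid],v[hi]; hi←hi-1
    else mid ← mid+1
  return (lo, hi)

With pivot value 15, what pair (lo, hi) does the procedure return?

(6, 6)

lo=0 mid=0 hi=8
17>15: swap(0,8), hi=7 ⇒ 3 16 15 13 9 11 8 6 17
3<15: swap(0,0), lo=1 mid=1 ⇒ 3 16 15 13 9 11 8 6 17
16>15: swap(1,7), hi=6 ⇒ 3 6 15 13 9 11 8 16 17
6<15: swap(1,1), lo=2 mid=2 ⇒ 3 6 15 13 9 11 8 16 17
15=15: mid=3
13<15: swap(2,3), lo=3 mid=4 ⇒ 3 6 13 15 9 11 8 16 17
9<15: swap(3,4), lo=4 mid=5 ⇒ 3 6 13 9 15 11 8 16 17
11<15: swap(4,5), lo=5 mid=6 ⇒ 3 6 13 9 11 15 8 16 17
8<15: swap(5,6), lo=6 mid=7 ⇒ 3 6 13 9 11 8 15 16 17
done. lo=6 hi=6; v=3 6 13 9 11 8 15 16 17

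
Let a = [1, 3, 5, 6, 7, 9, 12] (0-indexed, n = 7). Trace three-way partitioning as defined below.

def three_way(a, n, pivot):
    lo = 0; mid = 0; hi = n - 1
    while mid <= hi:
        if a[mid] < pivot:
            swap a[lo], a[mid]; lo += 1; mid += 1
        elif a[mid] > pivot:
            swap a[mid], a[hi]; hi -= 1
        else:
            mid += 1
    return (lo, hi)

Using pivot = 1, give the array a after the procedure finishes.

[1, 5, 6, 7, 9, 12, 3]

pivot = 1; lo=0, mid=0, hi=6
a[mid]=1=1: mid=1
a[mid]=3>1: swap a[1],a[6]; hi=5 → [1, 12, 5, 6, 7, 9, 3]
a[mid]=12>1: swap a[1],a[5]; hi=4 → [1, 9, 5, 6, 7, 12, 3]
a[mid]=9>1: swap a[1],a[4]; hi=3 → [1, 7, 5, 6, 9, 12, 3]
a[mid]=7>1: swap a[1],a[3]; hi=2 → [1, 6, 5, 7, 9, 12, 3]
a[mid]=6>1: swap a[1],a[2]; hi=1 → [1, 5, 6, 7, 9, 12, 3]
a[mid]=5>1: swap a[1],a[1]; hi=0 → [1, 5, 6, 7, 9, 12, 3]
end: lo=0, hi=0; a = [1, 5, 6, 7, 9, 12, 3]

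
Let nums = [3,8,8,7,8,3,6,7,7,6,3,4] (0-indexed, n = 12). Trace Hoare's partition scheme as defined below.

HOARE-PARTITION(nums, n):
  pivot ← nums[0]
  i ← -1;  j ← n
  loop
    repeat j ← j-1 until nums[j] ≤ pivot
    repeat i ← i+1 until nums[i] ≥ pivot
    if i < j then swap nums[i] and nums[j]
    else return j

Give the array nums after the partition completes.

[3,3,8,7,8,8,6,7,7,6,3,4]

pivot=3
j stops at 10 (3), i stops at 0 (3); swap ⇒ [3,8,8,7,8,3,6,7,7,6,3,4]
j stops at 5 (3), i stops at 1 (8); swap ⇒ [3,3,8,7,8,8,6,7,7,6,3,4]
j stops at 1, i stops at 2; i≥j ⇒ return 1. nums=[3,3,8,7,8,8,6,7,7,6,3,4]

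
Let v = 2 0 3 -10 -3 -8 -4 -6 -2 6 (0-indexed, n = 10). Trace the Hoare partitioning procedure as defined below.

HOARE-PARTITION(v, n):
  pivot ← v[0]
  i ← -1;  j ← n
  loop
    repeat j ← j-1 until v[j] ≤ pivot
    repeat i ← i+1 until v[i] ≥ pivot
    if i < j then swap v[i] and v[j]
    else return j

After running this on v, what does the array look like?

-2 0 -6 -10 -3 -8 -4 3 2 6

pivot=2
j stops at 8 (-2), i stops at 0 (2); swap ⇒ -2 0 3 -10 -3 -8 -4 -6 2 6
j stops at 7 (-6), i stops at 2 (3); swap ⇒ -2 0 -6 -10 -3 -8 -4 3 2 6
j stops at 6, i stops at 7; i≥j ⇒ return 6. v=-2 0 -6 -10 -3 -8 -4 3 2 6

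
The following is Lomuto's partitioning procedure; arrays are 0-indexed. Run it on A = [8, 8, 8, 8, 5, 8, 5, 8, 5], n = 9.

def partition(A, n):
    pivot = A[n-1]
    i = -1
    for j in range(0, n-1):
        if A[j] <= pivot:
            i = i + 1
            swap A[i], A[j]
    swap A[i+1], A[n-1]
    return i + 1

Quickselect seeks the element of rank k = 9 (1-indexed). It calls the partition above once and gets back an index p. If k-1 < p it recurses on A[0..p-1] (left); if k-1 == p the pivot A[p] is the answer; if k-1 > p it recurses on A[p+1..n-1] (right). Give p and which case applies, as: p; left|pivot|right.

pivot = A[8] = 5; i = -1
j=0: A[0]=8 > 5 → no swap
j=1: A[1]=8 > 5 → no swap
j=2: A[2]=8 > 5 → no swap
j=3: A[3]=8 > 5 → no swap
j=4: A[4]=5 ≤ 5 → i=0, swap A[0],A[4] → [5, 8, 8, 8, 8, 8, 5, 8, 5]
j=5: A[5]=8 > 5 → no swap
j=6: A[6]=5 ≤ 5 → i=1, swap A[1],A[6] → [5, 5, 8, 8, 8, 8, 8, 8, 5]
j=7: A[7]=8 > 5 → no swap
final swap A[2],A[8] → [5, 5, 5, 8, 8, 8, 8, 8, 8]; return 2
p = 2; k-1 = 8 > 2 ⇒ right

2; right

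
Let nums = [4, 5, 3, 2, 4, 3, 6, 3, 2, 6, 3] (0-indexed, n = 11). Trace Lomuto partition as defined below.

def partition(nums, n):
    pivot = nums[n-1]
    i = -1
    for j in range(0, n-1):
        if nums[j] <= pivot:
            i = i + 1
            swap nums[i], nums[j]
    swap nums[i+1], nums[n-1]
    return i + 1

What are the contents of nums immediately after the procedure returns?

[3, 2, 3, 3, 2, 3, 6, 5, 4, 6, 4]

pivot=3, i=-1
j=0: 4>3, skip
j=1: 5>3, skip
j=2: 3≤3, i=0, swap(0,2) ⇒ [3, 5, 4, 2, 4, 3, 6, 3, 2, 6, 3]
j=3: 2≤3, i=1, swap(1,3) ⇒ [3, 2, 4, 5, 4, 3, 6, 3, 2, 6, 3]
j=4: 4>3, skip
j=5: 3≤3, i=2, swap(2,5) ⇒ [3, 2, 3, 5, 4, 4, 6, 3, 2, 6, 3]
j=6: 6>3, skip
j=7: 3≤3, i=3, swap(3,7) ⇒ [3, 2, 3, 3, 4, 4, 6, 5, 2, 6, 3]
j=8: 2≤3, i=4, swap(4,8) ⇒ [3, 2, 3, 3, 2, 4, 6, 5, 4, 6, 3]
j=9: 6>3, skip
swap(5,10) ⇒ [3, 2, 3, 3, 2, 3, 6, 5, 4, 6, 4]; return 5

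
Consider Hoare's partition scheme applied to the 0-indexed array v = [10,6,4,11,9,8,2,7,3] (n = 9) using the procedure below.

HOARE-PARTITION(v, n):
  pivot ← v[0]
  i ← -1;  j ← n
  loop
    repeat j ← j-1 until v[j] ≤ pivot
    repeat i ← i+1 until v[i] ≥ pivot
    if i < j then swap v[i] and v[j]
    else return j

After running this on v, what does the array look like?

pivot=10
j stops at 8 (3), i stops at 0 (10); swap ⇒ [3,6,4,11,9,8,2,7,10]
j stops at 7 (7), i stops at 3 (11); swap ⇒ [3,6,4,7,9,8,2,11,10]
j stops at 6, i stops at 7; i≥j ⇒ return 6. v=[3,6,4,7,9,8,2,11,10]

[3,6,4,7,9,8,2,11,10]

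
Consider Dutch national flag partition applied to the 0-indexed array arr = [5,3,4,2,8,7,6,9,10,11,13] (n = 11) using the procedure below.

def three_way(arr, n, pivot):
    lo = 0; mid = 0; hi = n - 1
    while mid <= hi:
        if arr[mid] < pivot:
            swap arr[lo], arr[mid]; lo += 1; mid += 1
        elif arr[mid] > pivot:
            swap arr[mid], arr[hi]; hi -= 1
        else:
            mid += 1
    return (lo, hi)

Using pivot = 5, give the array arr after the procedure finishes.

pivot = 5; lo=0, mid=0, hi=10
arr[mid]=5=5: mid=1
arr[mid]=3<5: swap arr[0],arr[1]; lo=1,mid=2 → [3,5,4,2,8,7,6,9,10,11,13]
arr[mid]=4<5: swap arr[1],arr[2]; lo=2,mid=3 → [3,4,5,2,8,7,6,9,10,11,13]
arr[mid]=2<5: swap arr[2],arr[3]; lo=3,mid=4 → [3,4,2,5,8,7,6,9,10,11,13]
arr[mid]=8>5: swap arr[4],arr[10]; hi=9 → [3,4,2,5,13,7,6,9,10,11,8]
arr[mid]=13>5: swap arr[4],arr[9]; hi=8 → [3,4,2,5,11,7,6,9,10,13,8]
arr[mid]=11>5: swap arr[4],arr[8]; hi=7 → [3,4,2,5,10,7,6,9,11,13,8]
arr[mid]=10>5: swap arr[4],arr[7]; hi=6 → [3,4,2,5,9,7,6,10,11,13,8]
arr[mid]=9>5: swap arr[4],arr[6]; hi=5 → [3,4,2,5,6,7,9,10,11,13,8]
arr[mid]=6>5: swap arr[4],arr[5]; hi=4 → [3,4,2,5,7,6,9,10,11,13,8]
arr[mid]=7>5: swap arr[4],arr[4]; hi=3 → [3,4,2,5,7,6,9,10,11,13,8]
end: lo=3, hi=3; arr = [3,4,2,5,7,6,9,10,11,13,8]

[3,4,2,5,7,6,9,10,11,13,8]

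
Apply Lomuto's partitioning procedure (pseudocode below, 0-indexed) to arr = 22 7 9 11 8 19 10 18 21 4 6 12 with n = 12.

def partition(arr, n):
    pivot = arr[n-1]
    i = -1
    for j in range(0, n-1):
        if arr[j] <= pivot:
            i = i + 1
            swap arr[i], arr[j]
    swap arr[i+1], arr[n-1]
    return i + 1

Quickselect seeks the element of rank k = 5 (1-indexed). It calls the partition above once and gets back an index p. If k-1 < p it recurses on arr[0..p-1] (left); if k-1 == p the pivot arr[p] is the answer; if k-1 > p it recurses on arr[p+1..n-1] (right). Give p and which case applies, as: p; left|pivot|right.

7; left

pivot=12, i=-1
j=0: 22>12, skip
j=1: 7≤12, i=0, swap(0,1) ⇒ 7 22 9 11 8 19 10 18 21 4 6 12
j=2: 9≤12, i=1, swap(1,2) ⇒ 7 9 22 11 8 19 10 18 21 4 6 12
j=3: 11≤12, i=2, swap(2,3) ⇒ 7 9 11 22 8 19 10 18 21 4 6 12
j=4: 8≤12, i=3, swap(3,4) ⇒ 7 9 11 8 22 19 10 18 21 4 6 12
j=5: 19>12, skip
j=6: 10≤12, i=4, swap(4,6) ⇒ 7 9 11 8 10 19 22 18 21 4 6 12
j=7: 18>12, skip
j=8: 21>12, skip
j=9: 4≤12, i=5, swap(5,9) ⇒ 7 9 11 8 10 4 22 18 21 19 6 12
j=10: 6≤12, i=6, swap(6,10) ⇒ 7 9 11 8 10 4 6 18 21 19 22 12
swap(7,11) ⇒ 7 9 11 8 10 4 6 12 21 19 22 18; return 7
p = 7; k-1 = 4 < 7 ⇒ left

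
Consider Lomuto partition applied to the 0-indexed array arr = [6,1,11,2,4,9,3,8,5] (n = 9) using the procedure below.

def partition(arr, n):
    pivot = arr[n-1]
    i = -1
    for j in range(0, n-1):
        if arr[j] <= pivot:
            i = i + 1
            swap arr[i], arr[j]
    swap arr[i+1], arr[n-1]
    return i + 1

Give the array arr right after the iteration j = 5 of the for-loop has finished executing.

[1,2,4,6,11,9,3,8,5]

pivot = arr[8] = 5; i = -1
j=0: arr[0]=6 > 5 → no swap
j=1: arr[1]=1 ≤ 5 → i=0, swap arr[0],arr[1] → [1,6,11,2,4,9,3,8,5]
j=2: arr[2]=11 > 5 → no swap
j=3: arr[3]=2 ≤ 5 → i=1, swap arr[1],arr[3] → [1,2,11,6,4,9,3,8,5]
j=4: arr[4]=4 ≤ 5 → i=2, swap arr[2],arr[4] → [1,2,4,6,11,9,3,8,5]
j=5: arr[5]=9 > 5 → no swap
(after j=5) arr = [1,2,4,6,11,9,3,8,5]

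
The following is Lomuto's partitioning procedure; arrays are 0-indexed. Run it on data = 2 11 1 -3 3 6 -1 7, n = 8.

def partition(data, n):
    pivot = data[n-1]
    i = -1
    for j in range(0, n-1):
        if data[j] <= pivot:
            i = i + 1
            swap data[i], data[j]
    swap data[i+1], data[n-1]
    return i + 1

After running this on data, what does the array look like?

2 1 -3 3 6 -1 7 11

pivot = data[7] = 7; i = -1
j=0: data[0]=2 ≤ 7 → i=0, swap data[0],data[0] (no change) → 2 11 1 -3 3 6 -1 7
j=1: data[1]=11 > 7 → no swap
j=2: data[2]=1 ≤ 7 → i=1, swap data[1],data[2] → 2 1 11 -3 3 6 -1 7
j=3: data[3]=-3 ≤ 7 → i=2, swap data[2],data[3] → 2 1 -3 11 3 6 -1 7
j=4: data[4]=3 ≤ 7 → i=3, swap data[3],data[4] → 2 1 -3 3 11 6 -1 7
j=5: data[5]=6 ≤ 7 → i=4, swap data[4],data[5] → 2 1 -3 3 6 11 -1 7
j=6: data[6]=-1 ≤ 7 → i=5, swap data[5],data[6] → 2 1 -3 3 6 -1 11 7
final swap data[6],data[7] → 2 1 -3 3 6 -1 7 11; return 6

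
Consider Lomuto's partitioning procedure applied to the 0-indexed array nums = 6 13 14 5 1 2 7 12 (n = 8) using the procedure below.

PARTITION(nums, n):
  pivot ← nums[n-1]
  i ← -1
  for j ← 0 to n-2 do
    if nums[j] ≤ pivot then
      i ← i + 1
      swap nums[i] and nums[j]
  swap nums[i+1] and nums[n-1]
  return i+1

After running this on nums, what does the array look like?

6 5 1 2 7 12 14 13

pivot=12, i=-1
j=0: 6≤12, i=0, swap(0,0) ⇒ 6 13 14 5 1 2 7 12
j=1: 13>12, skip
j=2: 14>12, skip
j=3: 5≤12, i=1, swap(1,3) ⇒ 6 5 14 13 1 2 7 12
j=4: 1≤12, i=2, swap(2,4) ⇒ 6 5 1 13 14 2 7 12
j=5: 2≤12, i=3, swap(3,5) ⇒ 6 5 1 2 14 13 7 12
j=6: 7≤12, i=4, swap(4,6) ⇒ 6 5 1 2 7 13 14 12
swap(5,7) ⇒ 6 5 1 2 7 12 14 13; return 5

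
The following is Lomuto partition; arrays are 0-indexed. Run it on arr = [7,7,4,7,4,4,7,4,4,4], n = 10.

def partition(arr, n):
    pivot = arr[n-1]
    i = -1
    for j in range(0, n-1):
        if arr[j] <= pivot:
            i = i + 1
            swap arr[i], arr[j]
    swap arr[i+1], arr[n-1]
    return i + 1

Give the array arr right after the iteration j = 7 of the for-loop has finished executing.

[4,4,4,4,7,7,7,7,4,4]

pivot=4, i=-1
j=0: 7>4, skip
j=1: 7>4, skip
j=2: 4≤4, i=0, swap(0,2) ⇒ [4,7,7,7,4,4,7,4,4,4]
j=3: 7>4, skip
j=4: 4≤4, i=1, swap(1,4) ⇒ [4,4,7,7,7,4,7,4,4,4]
j=5: 4≤4, i=2, swap(2,5) ⇒ [4,4,4,7,7,7,7,4,4,4]
j=6: 7>4, skip
j=7: 4≤4, i=3, swap(3,7) ⇒ [4,4,4,4,7,7,7,7,4,4]
(after j=7) arr = [4,4,4,4,7,7,7,7,4,4]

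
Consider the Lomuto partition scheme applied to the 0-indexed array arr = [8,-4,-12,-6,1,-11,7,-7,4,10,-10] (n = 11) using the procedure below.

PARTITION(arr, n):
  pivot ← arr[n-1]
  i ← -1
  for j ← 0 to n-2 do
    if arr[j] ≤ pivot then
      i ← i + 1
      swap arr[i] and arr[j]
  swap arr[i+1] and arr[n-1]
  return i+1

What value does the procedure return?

2

pivot=-10, i=-1
j=0: 8>-10, skip
j=1: -4>-10, skip
j=2: -12≤-10, i=0, swap(0,2) ⇒ [-12,-4,8,-6,1,-11,7,-7,4,10,-10]
j=3: -6>-10, skip
j=4: 1>-10, skip
j=5: -11≤-10, i=1, swap(1,5) ⇒ [-12,-11,8,-6,1,-4,7,-7,4,10,-10]
j=6: 7>-10, skip
j=7: -7>-10, skip
j=8: 4>-10, skip
j=9: 10>-10, skip
swap(2,10) ⇒ [-12,-11,-10,-6,1,-4,7,-7,4,10,8]; return 2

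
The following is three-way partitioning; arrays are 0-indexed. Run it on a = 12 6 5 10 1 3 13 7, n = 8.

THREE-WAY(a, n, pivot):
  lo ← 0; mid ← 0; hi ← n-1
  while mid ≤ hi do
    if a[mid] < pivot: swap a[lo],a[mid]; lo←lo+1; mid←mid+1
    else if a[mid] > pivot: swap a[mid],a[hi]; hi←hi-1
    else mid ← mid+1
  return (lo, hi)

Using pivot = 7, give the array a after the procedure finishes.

lo=0 mid=0 hi=7
12>7: swap(0,7), hi=6 ⇒ 7 6 5 10 1 3 13 12
7=7: mid=1
6<7: swap(0,1), lo=1 mid=2 ⇒ 6 7 5 10 1 3 13 12
5<7: swap(1,2), lo=2 mid=3 ⇒ 6 5 7 10 1 3 13 12
10>7: swap(3,6), hi=5 ⇒ 6 5 7 13 1 3 10 12
13>7: swap(3,5), hi=4 ⇒ 6 5 7 3 1 13 10 12
3<7: swap(2,3), lo=3 mid=4 ⇒ 6 5 3 7 1 13 10 12
1<7: swap(3,4), lo=4 mid=5 ⇒ 6 5 3 1 7 13 10 12
done. lo=4 hi=4; a=6 5 3 1 7 13 10 12

6 5 3 1 7 13 10 12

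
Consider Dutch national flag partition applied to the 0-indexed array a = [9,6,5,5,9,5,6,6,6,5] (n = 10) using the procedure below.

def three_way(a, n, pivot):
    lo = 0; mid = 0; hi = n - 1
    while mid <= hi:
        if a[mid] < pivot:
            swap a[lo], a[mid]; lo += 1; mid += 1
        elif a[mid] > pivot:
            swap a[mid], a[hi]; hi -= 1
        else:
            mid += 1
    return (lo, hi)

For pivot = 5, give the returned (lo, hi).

(0, 3)

pivot = 5; lo=0, mid=0, hi=9
a[mid]=9>5: swap a[0],a[9]; hi=8 → [5,6,5,5,9,5,6,6,6,9]
a[mid]=5=5: mid=1
a[mid]=6>5: swap a[1],a[8]; hi=7 → [5,6,5,5,9,5,6,6,6,9]
a[mid]=6>5: swap a[1],a[7]; hi=6 → [5,6,5,5,9,5,6,6,6,9]
a[mid]=6>5: swap a[1],a[6]; hi=5 → [5,6,5,5,9,5,6,6,6,9]
a[mid]=6>5: swap a[1],a[5]; hi=4 → [5,5,5,5,9,6,6,6,6,9]
a[mid]=5=5: mid=2
a[mid]=5=5: mid=3
a[mid]=5=5: mid=4
a[mid]=9>5: swap a[4],a[4]; hi=3 → [5,5,5,5,9,6,6,6,6,9]
end: lo=0, hi=3; a = [5,5,5,5,9,6,6,6,6,9]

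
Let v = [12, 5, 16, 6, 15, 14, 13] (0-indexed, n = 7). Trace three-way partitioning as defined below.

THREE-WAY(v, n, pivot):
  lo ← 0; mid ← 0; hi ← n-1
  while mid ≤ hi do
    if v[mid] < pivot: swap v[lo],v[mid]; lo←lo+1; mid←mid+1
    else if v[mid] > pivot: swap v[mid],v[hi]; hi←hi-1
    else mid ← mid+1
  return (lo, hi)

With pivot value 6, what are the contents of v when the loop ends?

[5, 6, 16, 15, 14, 13, 12]

pivot = 6; lo=0, mid=0, hi=6
v[mid]=12>6: swap v[0],v[6]; hi=5 → [13, 5, 16, 6, 15, 14, 12]
v[mid]=13>6: swap v[0],v[5]; hi=4 → [14, 5, 16, 6, 15, 13, 12]
v[mid]=14>6: swap v[0],v[4]; hi=3 → [15, 5, 16, 6, 14, 13, 12]
v[mid]=15>6: swap v[0],v[3]; hi=2 → [6, 5, 16, 15, 14, 13, 12]
v[mid]=6=6: mid=1
v[mid]=5<6: swap v[0],v[1]; lo=1,mid=2 → [5, 6, 16, 15, 14, 13, 12]
v[mid]=16>6: swap v[2],v[2]; hi=1 → [5, 6, 16, 15, 14, 13, 12]
end: lo=1, hi=1; v = [5, 6, 16, 15, 14, 13, 12]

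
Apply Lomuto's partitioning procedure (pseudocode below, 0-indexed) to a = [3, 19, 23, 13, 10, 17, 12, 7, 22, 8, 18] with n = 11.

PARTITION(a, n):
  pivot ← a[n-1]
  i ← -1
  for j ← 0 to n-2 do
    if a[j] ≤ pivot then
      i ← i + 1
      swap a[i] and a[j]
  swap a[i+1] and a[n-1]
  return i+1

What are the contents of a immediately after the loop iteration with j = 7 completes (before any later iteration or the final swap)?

[3, 13, 10, 17, 12, 7, 23, 19, 22, 8, 18]

pivot = a[10] = 18; i = -1
j=0: a[0]=3 ≤ 18 → i=0, swap a[0],a[0] (no change) → [3, 19, 23, 13, 10, 17, 12, 7, 22, 8, 18]
j=1: a[1]=19 > 18 → no swap
j=2: a[2]=23 > 18 → no swap
j=3: a[3]=13 ≤ 18 → i=1, swap a[1],a[3] → [3, 13, 23, 19, 10, 17, 12, 7, 22, 8, 18]
j=4: a[4]=10 ≤ 18 → i=2, swap a[2],a[4] → [3, 13, 10, 19, 23, 17, 12, 7, 22, 8, 18]
j=5: a[5]=17 ≤ 18 → i=3, swap a[3],a[5] → [3, 13, 10, 17, 23, 19, 12, 7, 22, 8, 18]
j=6: a[6]=12 ≤ 18 → i=4, swap a[4],a[6] → [3, 13, 10, 17, 12, 19, 23, 7, 22, 8, 18]
j=7: a[7]=7 ≤ 18 → i=5, swap a[5],a[7] → [3, 13, 10, 17, 12, 7, 23, 19, 22, 8, 18]
(after j=7) a = [3, 13, 10, 17, 12, 7, 23, 19, 22, 8, 18]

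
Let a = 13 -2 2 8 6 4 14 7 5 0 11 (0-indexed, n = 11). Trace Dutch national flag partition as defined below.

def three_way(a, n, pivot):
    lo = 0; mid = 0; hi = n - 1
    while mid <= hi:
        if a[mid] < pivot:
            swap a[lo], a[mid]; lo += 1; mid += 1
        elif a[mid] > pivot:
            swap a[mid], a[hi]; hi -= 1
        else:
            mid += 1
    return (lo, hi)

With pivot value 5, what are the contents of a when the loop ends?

0 -2 2 4 5 14 7 6 8 11 13

pivot = 5; lo=0, mid=0, hi=10
a[mid]=13>5: swap a[0],a[10]; hi=9 → 11 -2 2 8 6 4 14 7 5 0 13
a[mid]=11>5: swap a[0],a[9]; hi=8 → 0 -2 2 8 6 4 14 7 5 11 13
a[mid]=0<5: swap a[0],a[0]; lo=1,mid=1 → 0 -2 2 8 6 4 14 7 5 11 13
a[mid]=-2<5: swap a[1],a[1]; lo=2,mid=2 → 0 -2 2 8 6 4 14 7 5 11 13
a[mid]=2<5: swap a[2],a[2]; lo=3,mid=3 → 0 -2 2 8 6 4 14 7 5 11 13
a[mid]=8>5: swap a[3],a[8]; hi=7 → 0 -2 2 5 6 4 14 7 8 11 13
a[mid]=5=5: mid=4
a[mid]=6>5: swap a[4],a[7]; hi=6 → 0 -2 2 5 7 4 14 6 8 11 13
a[mid]=7>5: swap a[4],a[6]; hi=5 → 0 -2 2 5 14 4 7 6 8 11 13
a[mid]=14>5: swap a[4],a[5]; hi=4 → 0 -2 2 5 4 14 7 6 8 11 13
a[mid]=4<5: swap a[3],a[4]; lo=4,mid=5 → 0 -2 2 4 5 14 7 6 8 11 13
end: lo=4, hi=4; a = 0 -2 2 4 5 14 7 6 8 11 13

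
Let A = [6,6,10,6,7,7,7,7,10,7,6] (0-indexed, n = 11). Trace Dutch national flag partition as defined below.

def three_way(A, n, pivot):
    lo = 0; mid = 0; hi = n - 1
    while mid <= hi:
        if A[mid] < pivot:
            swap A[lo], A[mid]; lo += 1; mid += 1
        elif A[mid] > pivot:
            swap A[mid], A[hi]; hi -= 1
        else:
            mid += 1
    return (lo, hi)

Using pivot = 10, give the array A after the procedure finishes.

[6,6,6,7,7,7,7,7,6,10,10]

pivot = 10; lo=0, mid=0, hi=10
A[mid]=6<10: swap A[0],A[0]; lo=1,mid=1 → [6,6,10,6,7,7,7,7,10,7,6]
A[mid]=6<10: swap A[1],A[1]; lo=2,mid=2 → [6,6,10,6,7,7,7,7,10,7,6]
A[mid]=10=10: mid=3
A[mid]=6<10: swap A[2],A[3]; lo=3,mid=4 → [6,6,6,10,7,7,7,7,10,7,6]
A[mid]=7<10: swap A[3],A[4]; lo=4,mid=5 → [6,6,6,7,10,7,7,7,10,7,6]
A[mid]=7<10: swap A[4],A[5]; lo=5,mid=6 → [6,6,6,7,7,10,7,7,10,7,6]
A[mid]=7<10: swap A[5],A[6]; lo=6,mid=7 → [6,6,6,7,7,7,10,7,10,7,6]
A[mid]=7<10: swap A[6],A[7]; lo=7,mid=8 → [6,6,6,7,7,7,7,10,10,7,6]
A[mid]=10=10: mid=9
A[mid]=7<10: swap A[7],A[9]; lo=8,mid=10 → [6,6,6,7,7,7,7,7,10,10,6]
A[mid]=6<10: swap A[8],A[10]; lo=9,mid=11 → [6,6,6,7,7,7,7,7,6,10,10]
end: lo=9, hi=10; A = [6,6,6,7,7,7,7,7,6,10,10]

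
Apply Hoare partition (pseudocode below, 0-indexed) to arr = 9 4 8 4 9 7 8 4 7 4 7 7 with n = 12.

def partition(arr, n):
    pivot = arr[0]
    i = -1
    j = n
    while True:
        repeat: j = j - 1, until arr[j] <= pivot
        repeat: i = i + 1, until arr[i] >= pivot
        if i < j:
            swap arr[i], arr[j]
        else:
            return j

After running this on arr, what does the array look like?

pivot = arr[0] = 9; i = -1, j = 12
j→11 (arr[11]=7≤9), i→0 (arr[0]=9≥9); i<j, swap → 7 4 8 4 9 7 8 4 7 4 7 9
j→10 (arr[10]=7≤9), i→4 (arr[4]=9≥9); i<j, swap → 7 4 8 4 7 7 8 4 7 4 9 9
j→9, i→10; i≥j, return j=9. arr = 7 4 8 4 7 7 8 4 7 4 9 9

7 4 8 4 7 7 8 4 7 4 9 9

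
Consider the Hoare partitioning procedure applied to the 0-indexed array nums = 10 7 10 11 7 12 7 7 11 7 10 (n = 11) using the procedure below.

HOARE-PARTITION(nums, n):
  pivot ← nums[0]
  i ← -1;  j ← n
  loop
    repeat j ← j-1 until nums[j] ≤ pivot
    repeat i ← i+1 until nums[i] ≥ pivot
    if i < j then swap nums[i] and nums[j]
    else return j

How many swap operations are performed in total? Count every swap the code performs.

pivot=10
j stops at 10 (10), i stops at 0 (10); swap ⇒ 10 7 10 11 7 12 7 7 11 7 10
j stops at 9 (7), i stops at 2 (10); swap ⇒ 10 7 7 11 7 12 7 7 11 10 10
j stops at 7 (7), i stops at 3 (11); swap ⇒ 10 7 7 7 7 12 7 11 11 10 10
j stops at 6 (7), i stops at 5 (12); swap ⇒ 10 7 7 7 7 7 12 11 11 10 10
j stops at 5, i stops at 6; i≥j ⇒ return 5. nums=10 7 7 7 7 7 12 11 11 10 10

4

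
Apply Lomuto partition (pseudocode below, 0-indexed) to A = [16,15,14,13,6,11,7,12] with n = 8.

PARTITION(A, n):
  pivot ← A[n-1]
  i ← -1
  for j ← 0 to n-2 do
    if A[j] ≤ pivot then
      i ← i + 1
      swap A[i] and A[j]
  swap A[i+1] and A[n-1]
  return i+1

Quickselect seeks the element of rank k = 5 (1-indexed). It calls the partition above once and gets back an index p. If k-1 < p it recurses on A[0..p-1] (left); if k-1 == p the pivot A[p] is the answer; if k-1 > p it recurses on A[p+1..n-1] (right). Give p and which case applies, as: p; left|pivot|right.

pivot=12, i=-1
j=0: 16>12, skip
j=1: 15>12, skip
j=2: 14>12, skip
j=3: 13>12, skip
j=4: 6≤12, i=0, swap(0,4) ⇒ [6,15,14,13,16,11,7,12]
j=5: 11≤12, i=1, swap(1,5) ⇒ [6,11,14,13,16,15,7,12]
j=6: 7≤12, i=2, swap(2,6) ⇒ [6,11,7,13,16,15,14,12]
swap(3,7) ⇒ [6,11,7,12,16,15,14,13]; return 3
p = 3; k-1 = 4 > 3 ⇒ right

3; right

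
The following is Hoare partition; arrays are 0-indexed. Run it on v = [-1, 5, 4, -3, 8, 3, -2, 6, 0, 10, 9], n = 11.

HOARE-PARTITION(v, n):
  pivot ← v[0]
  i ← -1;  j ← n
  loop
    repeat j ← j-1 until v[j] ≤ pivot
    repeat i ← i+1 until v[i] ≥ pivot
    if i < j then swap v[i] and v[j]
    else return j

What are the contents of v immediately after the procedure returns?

pivot=-1
j stops at 6 (-2), i stops at 0 (-1); swap ⇒ [-2, 5, 4, -3, 8, 3, -1, 6, 0, 10, 9]
j stops at 3 (-3), i stops at 1 (5); swap ⇒ [-2, -3, 4, 5, 8, 3, -1, 6, 0, 10, 9]
j stops at 1, i stops at 2; i≥j ⇒ return 1. v=[-2, -3, 4, 5, 8, 3, -1, 6, 0, 10, 9]

[-2, -3, 4, 5, 8, 3, -1, 6, 0, 10, 9]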